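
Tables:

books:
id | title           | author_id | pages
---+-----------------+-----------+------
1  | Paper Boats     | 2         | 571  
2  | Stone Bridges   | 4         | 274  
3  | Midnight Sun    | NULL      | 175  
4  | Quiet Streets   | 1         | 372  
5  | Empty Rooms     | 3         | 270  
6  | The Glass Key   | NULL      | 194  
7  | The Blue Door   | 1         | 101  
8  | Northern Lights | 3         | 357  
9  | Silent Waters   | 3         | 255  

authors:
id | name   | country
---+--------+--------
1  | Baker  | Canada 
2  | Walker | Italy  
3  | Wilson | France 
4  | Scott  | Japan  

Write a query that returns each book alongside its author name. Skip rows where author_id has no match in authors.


INNER JOIN keeps only books rows whose author_id matches an id in authors. Walk through each book:
  - book 1 (Paper Boats): author_id=2 -> matches Walker
  - book 2 (Stone Bridges): author_id=4 -> matches Scott
  - book 3 (Midnight Sun): author_id=NULL, no match -> dropped
  - book 4 (Quiet Streets): author_id=1 -> matches Baker
  - book 5 (Empty Rooms): author_id=3 -> matches Wilson
  - book 6 (The Glass Key): author_id=NULL, no match -> dropped
  - book 7 (The Blue Door): author_id=1 -> matches Baker
  - book 8 (Northern Lights): author_id=3 -> matches Wilson
  - book 9 (Silent Waters): author_id=3 -> matches Wilson
So 2 of 9 rows are dropped.

SQL:
SELECT a.title, b.name AS author
FROM books a
INNER JOIN authors b ON a.author_id = b.id

Result:
title           | author
----------------+-------
Paper Boats     | Walker
Stone Bridges   | Scott 
Quiet Streets   | Baker 
Empty Rooms     | Wilson
The Blue Door   | Baker 
Northern Lights | Wilson
Silent Waters   | Wilson


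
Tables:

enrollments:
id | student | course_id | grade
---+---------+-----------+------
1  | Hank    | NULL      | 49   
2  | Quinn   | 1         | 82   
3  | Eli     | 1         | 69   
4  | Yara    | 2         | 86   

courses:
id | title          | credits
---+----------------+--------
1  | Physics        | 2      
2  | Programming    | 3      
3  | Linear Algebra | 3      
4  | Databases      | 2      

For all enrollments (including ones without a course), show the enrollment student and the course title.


LEFT JOIN keeps every row from enrollments (the left table); where course_id has no match in courses, the course columns become NULL. Walk through each enrollment:
  - enrollment 1 (Hank): course_id=NULL, no match -> kept with NULL
  - enrollment 2 (Quinn): course_id=1 -> matches Physics
  - enrollment 3 (Eli): course_id=1 -> matches Physics
  - enrollment 4 (Yara): course_id=2 -> matches Programming
All 4 rows appear; 1 has NULL course.

SQL:
SELECT a.student, b.title AS course
FROM enrollments a
LEFT JOIN courses b ON a.course_id = b.id

Result:
student | course     
--------+------------
Hank    | NULL       
Quinn   | Physics    
Eli     | Physics    
Yara    | Programming


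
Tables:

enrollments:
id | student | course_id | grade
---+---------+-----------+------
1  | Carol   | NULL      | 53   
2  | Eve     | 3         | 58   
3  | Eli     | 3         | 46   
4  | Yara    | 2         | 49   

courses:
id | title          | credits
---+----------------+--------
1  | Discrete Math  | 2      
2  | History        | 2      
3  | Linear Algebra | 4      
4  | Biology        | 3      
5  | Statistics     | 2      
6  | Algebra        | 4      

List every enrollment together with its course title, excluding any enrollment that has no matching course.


INNER JOIN keeps only enrollments rows whose course_id matches an id in courses. Walk through each enrollment:
  - enrollment 1 (Carol): course_id=NULL, no match -> dropped
  - enrollment 2 (Eve): course_id=3 -> matches Linear Algebra
  - enrollment 3 (Eli): course_id=3 -> matches Linear Algebra
  - enrollment 4 (Yara): course_id=2 -> matches History
So 1 of 4 rows is dropped.

SQL:
SELECT a.student, b.title AS course
FROM enrollments a
INNER JOIN courses b ON a.course_id = b.id

Result:
student | course        
--------+---------------
Eve     | Linear Algebra
Eli     | Linear Algebra
Yara    | History       


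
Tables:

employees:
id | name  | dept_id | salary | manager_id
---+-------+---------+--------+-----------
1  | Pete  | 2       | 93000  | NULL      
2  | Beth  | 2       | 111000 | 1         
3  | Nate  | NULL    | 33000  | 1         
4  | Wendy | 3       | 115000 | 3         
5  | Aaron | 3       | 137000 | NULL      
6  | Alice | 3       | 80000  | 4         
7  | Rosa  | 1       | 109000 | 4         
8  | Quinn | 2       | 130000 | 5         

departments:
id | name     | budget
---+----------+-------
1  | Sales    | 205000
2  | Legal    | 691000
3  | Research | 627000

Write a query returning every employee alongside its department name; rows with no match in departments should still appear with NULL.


LEFT JOIN keeps every row from employees (the left table); where dept_id has no match in departments, the department columns become NULL. Walk through each employee:
  - employee 1 (Pete): dept_id=2 -> matches Legal
  - employee 2 (Beth): dept_id=2 -> matches Legal
  - employee 3 (Nate): dept_id=NULL, no match -> kept with NULL
  - employee 4 (Wendy): dept_id=3 -> matches Research
  - employee 5 (Aaron): dept_id=3 -> matches Research
  - employee 6 (Alice): dept_id=3 -> matches Research
  - employee 7 (Rosa): dept_id=1 -> matches Sales
  - employee 8 (Quinn): dept_id=2 -> matches Legal
All 8 rows appear; 1 has NULL department.

SQL:
SELECT a.name, b.name AS department
FROM employees a
LEFT JOIN departments b ON a.dept_id = b.id

Result:
name  | department
------+-----------
Pete  | Legal     
Beth  | Legal     
Nate  | NULL      
Wendy | Research  
Aaron | Research  
Alice | Research  
Rosa  | Sales     
Quinn | Legal     


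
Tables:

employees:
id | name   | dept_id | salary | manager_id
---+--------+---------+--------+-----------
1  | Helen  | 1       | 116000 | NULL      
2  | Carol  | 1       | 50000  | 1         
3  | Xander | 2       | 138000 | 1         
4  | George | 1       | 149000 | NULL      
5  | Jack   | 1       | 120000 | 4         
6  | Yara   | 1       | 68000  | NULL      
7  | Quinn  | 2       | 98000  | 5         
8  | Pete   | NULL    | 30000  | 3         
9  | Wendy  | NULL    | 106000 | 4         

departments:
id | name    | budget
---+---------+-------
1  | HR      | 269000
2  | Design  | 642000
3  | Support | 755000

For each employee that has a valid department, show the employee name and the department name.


INNER JOIN keeps only employees rows whose dept_id matches an id in departments. Walk through each employee:
  - employee 1 (Helen): dept_id=1 -> matches HR
  - employee 2 (Carol): dept_id=1 -> matches HR
  - employee 3 (Xander): dept_id=2 -> matches Design
  - employee 4 (George): dept_id=1 -> matches HR
  - employee 5 (Jack): dept_id=1 -> matches HR
  - employee 6 (Yara): dept_id=1 -> matches HR
  - employee 7 (Quinn): dept_id=2 -> matches Design
  - employee 8 (Pete): dept_id=NULL, no match -> dropped
  - employee 9 (Wendy): dept_id=NULL, no match -> dropped
So 2 of 9 rows are dropped.

SQL:
SELECT a.name, b.name AS department
FROM employees a
INNER JOIN departments b ON a.dept_id = b.id

Result:
name   | department
-------+-----------
Helen  | HR        
Carol  | HR        
Xander | Design    
George | HR        
Jack   | HR        
Yara   | HR        
Quinn  | Design    


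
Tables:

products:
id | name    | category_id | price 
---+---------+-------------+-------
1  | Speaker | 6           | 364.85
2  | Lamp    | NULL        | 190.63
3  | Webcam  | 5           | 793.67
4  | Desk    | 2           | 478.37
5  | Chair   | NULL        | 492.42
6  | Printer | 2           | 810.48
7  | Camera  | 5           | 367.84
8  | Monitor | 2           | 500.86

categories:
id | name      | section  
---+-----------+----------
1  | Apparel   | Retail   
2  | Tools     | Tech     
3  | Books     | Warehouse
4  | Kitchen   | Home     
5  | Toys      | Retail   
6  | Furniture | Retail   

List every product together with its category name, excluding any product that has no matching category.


INNER JOIN keeps only products rows whose category_id matches an id in categories. Walk through each product:
  - product 1 (Speaker): category_id=6 -> matches Furniture
  - product 2 (Lamp): category_id=NULL, no match -> dropped
  - product 3 (Webcam): category_id=5 -> matches Toys
  - product 4 (Desk): category_id=2 -> matches Tools
  - product 5 (Chair): category_id=NULL, no match -> dropped
  - product 6 (Printer): category_id=2 -> matches Tools
  - product 7 (Camera): category_id=5 -> matches Toys
  - product 8 (Monitor): category_id=2 -> matches Tools
So 2 of 8 rows are dropped.

SQL:
SELECT a.name, b.name AS category
FROM products a
INNER JOIN categories b ON a.category_id = b.id

Result:
name    | category 
--------+----------
Speaker | Furniture
Webcam  | Toys     
Desk    | Tools    
Printer | Tools    
Camera  | Toys     
Monitor | Tools    


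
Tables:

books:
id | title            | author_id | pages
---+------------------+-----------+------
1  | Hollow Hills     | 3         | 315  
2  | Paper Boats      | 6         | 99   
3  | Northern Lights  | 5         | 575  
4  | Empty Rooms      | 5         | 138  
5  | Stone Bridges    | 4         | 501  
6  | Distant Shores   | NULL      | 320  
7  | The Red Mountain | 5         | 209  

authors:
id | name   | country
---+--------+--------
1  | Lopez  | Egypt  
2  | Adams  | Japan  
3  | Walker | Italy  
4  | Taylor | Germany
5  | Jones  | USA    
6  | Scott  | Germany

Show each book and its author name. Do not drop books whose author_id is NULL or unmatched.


LEFT JOIN keeps every row from books (the left table); where author_id has no match in authors, the author columns become NULL. Walk through each book:
  - book 1 (Hollow Hills): author_id=3 -> matches Walker
  - book 2 (Paper Boats): author_id=6 -> matches Scott
  - book 3 (Northern Lights): author_id=5 -> matches Jones
  - book 4 (Empty Rooms): author_id=5 -> matches Jones
  - book 5 (Stone Bridges): author_id=4 -> matches Taylor
  - book 6 (Distant Shores): author_id=NULL, no match -> kept with NULL
  - book 7 (The Red Mountain): author_id=5 -> matches Jones
All 7 rows appear; 1 has NULL author.

SQL:
SELECT a.title, b.name AS author
FROM books a
LEFT JOIN authors b ON a.author_id = b.id

Result:
title            | author
-----------------+-------
Hollow Hills     | Walker
Paper Boats      | Scott 
Northern Lights  | Jones 
Empty Rooms      | Jones 
Stone Bridges    | Taylor
Distant Shores   | NULL  
The Red Mountain | Jones 


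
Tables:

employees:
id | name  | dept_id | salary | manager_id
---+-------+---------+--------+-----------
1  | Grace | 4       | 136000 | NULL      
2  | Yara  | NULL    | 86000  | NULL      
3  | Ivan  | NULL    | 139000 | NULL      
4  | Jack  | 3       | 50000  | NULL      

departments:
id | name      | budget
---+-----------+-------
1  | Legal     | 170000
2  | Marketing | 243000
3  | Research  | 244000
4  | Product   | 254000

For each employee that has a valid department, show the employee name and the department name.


INNER JOIN keeps only employees rows whose dept_id matches an id in departments. Walk through each employee:
  - employee 1 (Grace): dept_id=4 -> matches Product
  - employee 2 (Yara): dept_id=NULL, no match -> dropped
  - employee 3 (Ivan): dept_id=NULL, no match -> dropped
  - employee 4 (Jack): dept_id=3 -> matches Research
So 2 of 4 rows are dropped.

SQL:
SELECT a.name, b.name AS department
FROM employees a
INNER JOIN departments b ON a.dept_id = b.id

Result:
name  | department
------+-----------
Grace | Product   
Jack  | Research  


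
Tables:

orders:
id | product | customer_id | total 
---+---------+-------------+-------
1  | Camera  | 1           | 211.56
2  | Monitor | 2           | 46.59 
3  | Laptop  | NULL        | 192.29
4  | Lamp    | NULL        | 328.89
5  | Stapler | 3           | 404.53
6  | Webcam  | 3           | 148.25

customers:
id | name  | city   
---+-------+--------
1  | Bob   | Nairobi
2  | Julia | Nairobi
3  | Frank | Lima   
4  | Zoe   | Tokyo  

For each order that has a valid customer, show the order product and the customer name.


INNER JOIN keeps only orders rows whose customer_id matches an id in customers. Walk through each order:
  - order 1 (Camera): customer_id=1 -> matches Bob
  - order 2 (Monitor): customer_id=2 -> matches Julia
  - order 3 (Laptop): customer_id=NULL, no match -> dropped
  - order 4 (Lamp): customer_id=NULL, no match -> dropped
  - order 5 (Stapler): customer_id=3 -> matches Frank
  - order 6 (Webcam): customer_id=3 -> matches Frank
So 2 of 6 rows are dropped.

SQL:
SELECT a.product, b.name AS customer
FROM orders a
INNER JOIN customers b ON a.customer_id = b.id

Result:
product | customer
--------+---------
Camera  | Bob     
Monitor | Julia   
Stapler | Frank   
Webcam  | Frank   


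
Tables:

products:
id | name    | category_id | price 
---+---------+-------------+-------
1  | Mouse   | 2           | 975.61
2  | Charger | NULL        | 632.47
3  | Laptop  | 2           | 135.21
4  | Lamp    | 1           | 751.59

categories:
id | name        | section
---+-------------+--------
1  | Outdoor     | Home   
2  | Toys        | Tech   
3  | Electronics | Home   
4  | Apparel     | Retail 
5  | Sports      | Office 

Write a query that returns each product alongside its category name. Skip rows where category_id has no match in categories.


INNER JOIN keeps only products rows whose category_id matches an id in categories. Walk through each product:
  - product 1 (Mouse): category_id=2 -> matches Toys
  - product 2 (Charger): category_id=NULL, no match -> dropped
  - product 3 (Laptop): category_id=2 -> matches Toys
  - product 4 (Lamp): category_id=1 -> matches Outdoor
So 1 of 4 rows is dropped.

SQL:
SELECT a.name, b.name AS category
FROM products a
INNER JOIN categories b ON a.category_id = b.id

Result:
name   | category
-------+---------
Mouse  | Toys    
Laptop | Toys    
Lamp   | Outdoor 


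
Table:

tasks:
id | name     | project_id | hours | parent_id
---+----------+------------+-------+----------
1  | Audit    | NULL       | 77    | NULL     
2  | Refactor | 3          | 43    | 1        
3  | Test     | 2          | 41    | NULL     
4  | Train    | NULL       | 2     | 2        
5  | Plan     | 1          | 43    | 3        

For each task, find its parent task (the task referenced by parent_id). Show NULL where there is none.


This is a self-join: tasks is joined to a second copy of itself, matching each row's parent_id to another row's id. Use LEFT JOIN so rows with parent_id=NULL are kept.
  - task 1 (Audit): parent_id=NULL -> NULL
  - task 2 (Refactor): parent_id=1 -> Audit
  - task 3 (Test): parent_id=NULL -> NULL
  - task 4 (Train): parent_id=2 -> Refactor
  - task 5 (Plan): parent_id=3 -> Test

SQL:
SELECT a.name AS item, b.name AS parent
FROM tasks a
LEFT JOIN tasks b ON a.parent_id = b.id

Result:
item     | parent  
---------+---------
Audit    | NULL    
Refactor | Audit   
Test     | NULL    
Train    | Refactor
Plan     | Test    


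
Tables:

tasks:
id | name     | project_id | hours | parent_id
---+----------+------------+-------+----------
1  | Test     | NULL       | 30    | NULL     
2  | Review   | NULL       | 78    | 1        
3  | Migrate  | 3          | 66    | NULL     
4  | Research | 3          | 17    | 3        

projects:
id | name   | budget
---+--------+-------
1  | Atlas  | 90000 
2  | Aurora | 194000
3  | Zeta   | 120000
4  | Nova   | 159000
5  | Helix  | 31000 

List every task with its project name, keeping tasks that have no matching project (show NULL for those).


LEFT JOIN keeps every row from tasks (the left table); where project_id has no match in projects, the project columns become NULL. Walk through each task:
  - task 1 (Test): project_id=NULL, no match -> kept with NULL
  - task 2 (Review): project_id=NULL, no match -> kept with NULL
  - task 3 (Migrate): project_id=3 -> matches Zeta
  - task 4 (Research): project_id=3 -> matches Zeta
All 4 rows appear; 2 have NULL project.

SQL:
SELECT a.name, b.name AS project
FROM tasks a
LEFT JOIN projects b ON a.project_id = b.id

Result:
name     | project
---------+--------
Test     | NULL   
Review   | NULL   
Migrate  | Zeta   
Research | Zeta   


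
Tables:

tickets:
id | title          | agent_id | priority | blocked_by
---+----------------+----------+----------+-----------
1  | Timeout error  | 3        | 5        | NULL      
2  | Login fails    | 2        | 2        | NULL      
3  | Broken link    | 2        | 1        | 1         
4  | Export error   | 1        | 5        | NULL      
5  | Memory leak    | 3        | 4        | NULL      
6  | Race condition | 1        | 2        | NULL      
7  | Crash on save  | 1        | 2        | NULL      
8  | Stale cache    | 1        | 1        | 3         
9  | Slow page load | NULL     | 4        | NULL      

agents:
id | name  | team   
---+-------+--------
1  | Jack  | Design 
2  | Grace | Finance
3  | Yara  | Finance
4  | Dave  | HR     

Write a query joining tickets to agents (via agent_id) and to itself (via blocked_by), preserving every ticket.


Two LEFT JOINs from the same base table tickets: one to agents via agent_id, one to tickets itself via blocked_by. Both are LEFT so every ticket is preserved.
Match against agents:
  - ticket 1 (Timeout error): agent_id=3 -> matches Yara
  - ticket 2 (Login fails): agent_id=2 -> matches Grace
  - ticket 3 (Broken link): agent_id=2 -> matches Grace
  - ticket 4 (Export error): agent_id=1 -> matches Jack
  - ticket 5 (Memory leak): agent_id=3 -> matches Yara
  - ticket 6 (Race condition): agent_id=1 -> matches Jack
  - ticket 7 (Crash on save): agent_id=1 -> matches Jack
  - ticket 8 (Stale cache): agent_id=1 -> matches Jack
  - ticket 9 (Slow page load): agent_id=NULL, no match -> kept with NULL
Match against tickets (self):
  - ticket 1 (Timeout error): blocked_by=NULL -> NULL
  - ticket 2 (Login fails): blocked_by=NULL -> NULL
  - ticket 3 (Broken link): blocked_by=1 -> Timeout error
  - ticket 4 (Export error): blocked_by=NULL -> NULL
  - ticket 5 (Memory leak): blocked_by=NULL -> NULL
  - ticket 6 (Race condition): blocked_by=NULL -> NULL
  - ticket 7 (Crash on save): blocked_by=NULL -> NULL
  - ticket 8 (Stale cache): blocked_by=3 -> Broken link
  - ticket 9 (Slow page load): blocked_by=NULL -> NULL

SQL:
SELECT a.title, b.name AS agent, c.title AS blocked_by
FROM tickets a
LEFT JOIN agents b ON a.agent_id = b.id
LEFT JOIN tickets c ON a.blocked_by = c.id

Result:
title          | agent | blocked_by   
---------------+-------+--------------
Timeout error  | Yara  | NULL         
Login fails    | Grace | NULL         
Broken link    | Grace | Timeout error
Export error   | Jack  | NULL         
Memory leak    | Yara  | NULL         
Race condition | Jack  | NULL         
Crash on save  | Jack  | NULL         
Stale cache    | Jack  | Broken link  
Slow page load | NULL  | NULL         


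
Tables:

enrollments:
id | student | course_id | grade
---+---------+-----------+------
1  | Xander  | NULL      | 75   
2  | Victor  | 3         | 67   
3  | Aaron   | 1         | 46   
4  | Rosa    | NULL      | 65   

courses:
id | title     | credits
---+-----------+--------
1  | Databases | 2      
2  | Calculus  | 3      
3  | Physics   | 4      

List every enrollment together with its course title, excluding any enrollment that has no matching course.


INNER JOIN keeps only enrollments rows whose course_id matches an id in courses. Walk through each enrollment:
  - enrollment 1 (Xander): course_id=NULL, no match -> dropped
  - enrollment 2 (Victor): course_id=3 -> matches Physics
  - enrollment 3 (Aaron): course_id=1 -> matches Databases
  - enrollment 4 (Rosa): course_id=NULL, no match -> dropped
So 2 of 4 rows are dropped.

SQL:
SELECT a.student, b.title AS course
FROM enrollments a
INNER JOIN courses b ON a.course_id = b.id

Result:
student | course   
--------+----------
Victor  | Physics  
Aaron   | Databases


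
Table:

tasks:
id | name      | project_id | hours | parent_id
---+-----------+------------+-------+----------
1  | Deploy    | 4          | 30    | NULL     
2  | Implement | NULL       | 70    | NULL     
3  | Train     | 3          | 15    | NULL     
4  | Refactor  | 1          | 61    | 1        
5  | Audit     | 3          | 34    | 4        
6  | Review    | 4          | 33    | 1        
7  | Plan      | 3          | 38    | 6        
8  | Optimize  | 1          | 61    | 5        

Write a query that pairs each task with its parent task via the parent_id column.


This is a self-join: tasks is joined to a second copy of itself, matching each row's parent_id to another row's id. Use LEFT JOIN so rows with parent_id=NULL are kept.
  - task 1 (Deploy): parent_id=NULL -> NULL
  - task 2 (Implement): parent_id=NULL -> NULL
  - task 3 (Train): parent_id=NULL -> NULL
  - task 4 (Refactor): parent_id=1 -> Deploy
  - task 5 (Audit): parent_id=4 -> Refactor
  - task 6 (Review): parent_id=1 -> Deploy
  - task 7 (Plan): parent_id=6 -> Review
  - task 8 (Optimize): parent_id=5 -> Audit

SQL:
SELECT a.name AS item, b.name AS parent
FROM tasks a
LEFT JOIN tasks b ON a.parent_id = b.id

Result:
item      | parent  
----------+---------
Deploy    | NULL    
Implement | NULL    
Train     | NULL    
Refactor  | Deploy  
Audit     | Refactor
Review    | Deploy  
Plan      | Review  
Optimize  | Audit   


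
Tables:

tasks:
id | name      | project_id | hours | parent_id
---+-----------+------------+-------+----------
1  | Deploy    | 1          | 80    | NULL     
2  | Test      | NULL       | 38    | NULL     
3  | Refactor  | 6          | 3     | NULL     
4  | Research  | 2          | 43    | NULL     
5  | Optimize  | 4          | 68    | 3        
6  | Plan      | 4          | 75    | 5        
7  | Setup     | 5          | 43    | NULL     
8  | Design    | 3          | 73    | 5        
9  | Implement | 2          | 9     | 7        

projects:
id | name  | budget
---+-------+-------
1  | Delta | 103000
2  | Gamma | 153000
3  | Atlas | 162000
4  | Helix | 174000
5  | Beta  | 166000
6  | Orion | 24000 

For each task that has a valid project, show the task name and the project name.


INNER JOIN keeps only tasks rows whose project_id matches an id in projects. Walk through each task:
  - task 1 (Deploy): project_id=1 -> matches Delta
  - task 2 (Test): project_id=NULL, no match -> dropped
  - task 3 (Refactor): project_id=6 -> matches Orion
  - task 4 (Research): project_id=2 -> matches Gamma
  - task 5 (Optimize): project_id=4 -> matches Helix
  - task 6 (Plan): project_id=4 -> matches Helix
  - task 7 (Setup): project_id=5 -> matches Beta
  - task 8 (Design): project_id=3 -> matches Atlas
  - task 9 (Implement): project_id=2 -> matches Gamma
So 1 of 9 rows is dropped.

SQL:
SELECT a.name, b.name AS project
FROM tasks a
INNER JOIN projects b ON a.project_id = b.id

Result:
name      | project
----------+--------
Deploy    | Delta  
Refactor  | Orion  
Research  | Gamma  
Optimize  | Helix  
Plan      | Helix  
Setup     | Beta   
Design    | Atlas  
Implement | Gamma  


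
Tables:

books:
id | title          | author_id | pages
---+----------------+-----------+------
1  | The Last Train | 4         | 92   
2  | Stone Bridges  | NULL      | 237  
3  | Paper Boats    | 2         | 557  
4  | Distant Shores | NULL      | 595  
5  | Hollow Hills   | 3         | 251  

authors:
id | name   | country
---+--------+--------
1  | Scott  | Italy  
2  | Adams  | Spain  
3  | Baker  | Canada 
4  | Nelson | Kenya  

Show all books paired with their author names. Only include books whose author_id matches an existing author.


INNER JOIN keeps only books rows whose author_id matches an id in authors. Walk through each book:
  - book 1 (The Last Train): author_id=4 -> matches Nelson
  - book 2 (Stone Bridges): author_id=NULL, no match -> dropped
  - book 3 (Paper Boats): author_id=2 -> matches Adams
  - book 4 (Distant Shores): author_id=NULL, no match -> dropped
  - book 5 (Hollow Hills): author_id=3 -> matches Baker
So 2 of 5 rows are dropped.

SQL:
SELECT a.title, b.name AS author
FROM books a
INNER JOIN authors b ON a.author_id = b.id

Result:
title          | author
---------------+-------
The Last Train | Nelson
Paper Boats    | Adams 
Hollow Hills   | Baker 


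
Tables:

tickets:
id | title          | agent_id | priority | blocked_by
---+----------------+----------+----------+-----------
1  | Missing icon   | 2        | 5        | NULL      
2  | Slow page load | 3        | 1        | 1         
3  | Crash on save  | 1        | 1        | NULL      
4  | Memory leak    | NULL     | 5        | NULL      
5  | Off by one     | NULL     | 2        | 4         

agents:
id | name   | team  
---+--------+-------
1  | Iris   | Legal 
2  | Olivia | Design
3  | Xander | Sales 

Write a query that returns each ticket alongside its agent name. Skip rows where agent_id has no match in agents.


INNER JOIN keeps only tickets rows whose agent_id matches an id in agents. Walk through each ticket:
  - ticket 1 (Missing icon): agent_id=2 -> matches Olivia
  - ticket 2 (Slow page load): agent_id=3 -> matches Xander
  - ticket 3 (Crash on save): agent_id=1 -> matches Iris
  - ticket 4 (Memory leak): agent_id=NULL, no match -> dropped
  - ticket 5 (Off by one): agent_id=NULL, no match -> dropped
So 2 of 5 rows are dropped.

SQL:
SELECT a.title, b.name AS agent
FROM tickets a
INNER JOIN agents b ON a.agent_id = b.id

Result:
title          | agent 
---------------+-------
Missing icon   | Olivia
Slow page load | Xander
Crash on save  | Iris  


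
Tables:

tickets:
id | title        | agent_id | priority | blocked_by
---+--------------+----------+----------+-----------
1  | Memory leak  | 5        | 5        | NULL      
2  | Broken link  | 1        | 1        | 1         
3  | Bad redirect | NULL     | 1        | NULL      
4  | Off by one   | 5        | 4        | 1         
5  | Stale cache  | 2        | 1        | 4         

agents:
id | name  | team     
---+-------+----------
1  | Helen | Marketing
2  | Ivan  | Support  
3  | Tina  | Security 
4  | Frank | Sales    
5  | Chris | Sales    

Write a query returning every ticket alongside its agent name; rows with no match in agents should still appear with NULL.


LEFT JOIN keeps every row from tickets (the left table); where agent_id has no match in agents, the agent columns become NULL. Walk through each ticket:
  - ticket 1 (Memory leak): agent_id=5 -> matches Chris
  - ticket 2 (Broken link): agent_id=1 -> matches Helen
  - ticket 3 (Bad redirect): agent_id=NULL, no match -> kept with NULL
  - ticket 4 (Off by one): agent_id=5 -> matches Chris
  - ticket 5 (Stale cache): agent_id=2 -> matches Ivan
All 5 rows appear; 1 has NULL agent.

SQL:
SELECT a.title, b.name AS agent
FROM tickets a
LEFT JOIN agents b ON a.agent_id = b.id

Result:
title        | agent
-------------+------
Memory leak  | Chris
Broken link  | Helen
Bad redirect | NULL 
Off by one   | Chris
Stale cache  | Ivan 


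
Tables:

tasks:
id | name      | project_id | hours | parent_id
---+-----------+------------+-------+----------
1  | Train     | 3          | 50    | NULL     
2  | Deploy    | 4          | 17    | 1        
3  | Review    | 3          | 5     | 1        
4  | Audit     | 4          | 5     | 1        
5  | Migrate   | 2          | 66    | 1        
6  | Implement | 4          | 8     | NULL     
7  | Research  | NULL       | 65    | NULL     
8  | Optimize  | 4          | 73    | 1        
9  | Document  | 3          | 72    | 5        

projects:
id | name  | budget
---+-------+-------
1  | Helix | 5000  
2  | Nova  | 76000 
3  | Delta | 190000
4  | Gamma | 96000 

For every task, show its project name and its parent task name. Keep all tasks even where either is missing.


Two LEFT JOINs from the same base table tasks: one to projects via project_id, one to tasks itself via parent_id. Both are LEFT so every task is preserved.
Match against projects:
  - task 1 (Train): project_id=3 -> matches Delta
  - task 2 (Deploy): project_id=4 -> matches Gamma
  - task 3 (Review): project_id=3 -> matches Delta
  - task 4 (Audit): project_id=4 -> matches Gamma
  - task 5 (Migrate): project_id=2 -> matches Nova
  - task 6 (Implement): project_id=4 -> matches Gamma
  - task 7 (Research): project_id=NULL, no match -> kept with NULL
  - task 8 (Optimize): project_id=4 -> matches Gamma
  - task 9 (Document): project_id=3 -> matches Delta
Match against tasks (self):
  - task 1 (Train): parent_id=NULL -> NULL
  - task 2 (Deploy): parent_id=1 -> Train
  - task 3 (Review): parent_id=1 -> Train
  - task 4 (Audit): parent_id=1 -> Train
  - task 5 (Migrate): parent_id=1 -> Train
  - task 6 (Implement): parent_id=NULL -> NULL
  - task 7 (Research): parent_id=NULL -> NULL
  - task 8 (Optimize): parent_id=1 -> Train
  - task 9 (Document): parent_id=5 -> Migrate

SQL:
SELECT a.name, b.name AS project, c.name AS parent
FROM tasks a
LEFT JOIN projects b ON a.project_id = b.id
LEFT JOIN tasks c ON a.parent_id = c.id

Result:
name      | project | parent 
----------+---------+--------
Train     | Delta   | NULL   
Deploy    | Gamma   | Train  
Review    | Delta   | Train  
Audit     | Gamma   | Train  
Migrate   | Nova    | Train  
Implement | Gamma   | NULL   
Research  | NULL    | NULL   
Optimize  | Gamma   | Train  
Document  | Delta   | Migrate


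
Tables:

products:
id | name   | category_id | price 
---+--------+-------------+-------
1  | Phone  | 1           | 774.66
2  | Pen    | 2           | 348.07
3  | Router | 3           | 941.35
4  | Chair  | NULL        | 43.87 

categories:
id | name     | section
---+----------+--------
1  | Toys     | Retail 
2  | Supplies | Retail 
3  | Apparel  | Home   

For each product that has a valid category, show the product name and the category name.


INNER JOIN keeps only products rows whose category_id matches an id in categories. Walk through each product:
  - product 1 (Phone): category_id=1 -> matches Toys
  - product 2 (Pen): category_id=2 -> matches Supplies
  - product 3 (Router): category_id=3 -> matches Apparel
  - product 4 (Chair): category_id=NULL, no match -> dropped
So 1 of 4 rows is dropped.

SQL:
SELECT a.name, b.name AS category
FROM products a
INNER JOIN categories b ON a.category_id = b.id

Result:
name   | category
-------+---------
Phone  | Toys    
Pen    | Supplies
Router | Apparel 


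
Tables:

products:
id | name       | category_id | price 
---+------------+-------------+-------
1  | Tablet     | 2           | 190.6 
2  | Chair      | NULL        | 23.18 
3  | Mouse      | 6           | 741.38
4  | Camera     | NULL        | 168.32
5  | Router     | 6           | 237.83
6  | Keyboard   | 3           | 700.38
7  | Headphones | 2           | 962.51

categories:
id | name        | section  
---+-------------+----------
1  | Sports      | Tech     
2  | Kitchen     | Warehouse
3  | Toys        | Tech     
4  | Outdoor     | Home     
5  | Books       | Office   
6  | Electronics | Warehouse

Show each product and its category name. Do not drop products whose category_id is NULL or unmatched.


LEFT JOIN keeps every row from products (the left table); where category_id has no match in categories, the category columns become NULL. Walk through each product:
  - product 1 (Tablet): category_id=2 -> matches Kitchen
  - product 2 (Chair): category_id=NULL, no match -> kept with NULL
  - product 3 (Mouse): category_id=6 -> matches Electronics
  - product 4 (Camera): category_id=NULL, no match -> kept with NULL
  - product 5 (Router): category_id=6 -> matches Electronics
  - product 6 (Keyboard): category_id=3 -> matches Toys
  - product 7 (Headphones): category_id=2 -> matches Kitchen
All 7 rows appear; 2 have NULL category.

SQL:
SELECT a.name, b.name AS category
FROM products a
LEFT JOIN categories b ON a.category_id = b.id

Result:
name       | category   
-----------+------------
Tablet     | Kitchen    
Chair      | NULL       
Mouse      | Electronics
Camera     | NULL       
Router     | Electronics
Keyboard   | Toys       
Headphones | Kitchen    


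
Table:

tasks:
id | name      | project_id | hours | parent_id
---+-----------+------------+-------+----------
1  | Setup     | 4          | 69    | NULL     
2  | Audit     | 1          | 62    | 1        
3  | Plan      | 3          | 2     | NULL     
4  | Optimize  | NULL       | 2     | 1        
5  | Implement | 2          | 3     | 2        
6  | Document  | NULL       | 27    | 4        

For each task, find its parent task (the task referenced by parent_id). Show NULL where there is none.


This is a self-join: tasks is joined to a second copy of itself, matching each row's parent_id to another row's id. Use LEFT JOIN so rows with parent_id=NULL are kept.
  - task 1 (Setup): parent_id=NULL -> NULL
  - task 2 (Audit): parent_id=1 -> Setup
  - task 3 (Plan): parent_id=NULL -> NULL
  - task 4 (Optimize): parent_id=1 -> Setup
  - task 5 (Implement): parent_id=2 -> Audit
  - task 6 (Document): parent_id=4 -> Optimize

SQL:
SELECT a.name AS item, b.name AS parent
FROM tasks a
LEFT JOIN tasks b ON a.parent_id = b.id

Result:
item      | parent  
----------+---------
Setup     | NULL    
Audit     | Setup   
Plan      | NULL    
Optimize  | Setup   
Implement | Audit   
Document  | Optimize


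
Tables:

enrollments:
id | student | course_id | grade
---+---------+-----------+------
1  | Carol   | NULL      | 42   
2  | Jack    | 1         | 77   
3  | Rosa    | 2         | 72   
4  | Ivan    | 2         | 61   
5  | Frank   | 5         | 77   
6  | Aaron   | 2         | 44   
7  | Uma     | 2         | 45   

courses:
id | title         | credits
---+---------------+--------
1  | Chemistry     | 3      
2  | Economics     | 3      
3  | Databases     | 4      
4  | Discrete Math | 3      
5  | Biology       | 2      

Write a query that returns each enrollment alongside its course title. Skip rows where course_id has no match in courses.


INNER JOIN keeps only enrollments rows whose course_id matches an id in courses. Walk through each enrollment:
  - enrollment 1 (Carol): course_id=NULL, no match -> dropped
  - enrollment 2 (Jack): course_id=1 -> matches Chemistry
  - enrollment 3 (Rosa): course_id=2 -> matches Economics
  - enrollment 4 (Ivan): course_id=2 -> matches Economics
  - enrollment 5 (Frank): course_id=5 -> matches Biology
  - enrollment 6 (Aaron): course_id=2 -> matches Economics
  - enrollment 7 (Uma): course_id=2 -> matches Economics
So 1 of 7 rows is dropped.

SQL:
SELECT a.student, b.title AS course
FROM enrollments a
INNER JOIN courses b ON a.course_id = b.id

Result:
student | course   
--------+----------
Jack    | Chemistry
Rosa    | Economics
Ivan    | Economics
Frank   | Biology  
Aaron   | Economics
Uma     | Economics


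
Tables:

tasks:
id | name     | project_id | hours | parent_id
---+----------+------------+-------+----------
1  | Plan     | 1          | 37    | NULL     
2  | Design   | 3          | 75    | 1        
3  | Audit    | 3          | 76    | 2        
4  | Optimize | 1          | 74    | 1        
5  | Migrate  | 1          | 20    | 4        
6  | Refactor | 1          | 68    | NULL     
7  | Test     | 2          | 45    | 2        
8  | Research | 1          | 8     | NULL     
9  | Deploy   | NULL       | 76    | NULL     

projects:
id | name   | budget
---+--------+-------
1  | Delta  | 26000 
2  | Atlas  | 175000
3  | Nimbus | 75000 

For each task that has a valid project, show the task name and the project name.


INNER JOIN keeps only tasks rows whose project_id matches an id in projects. Walk through each task:
  - task 1 (Plan): project_id=1 -> matches Delta
  - task 2 (Design): project_id=3 -> matches Nimbus
  - task 3 (Audit): project_id=3 -> matches Nimbus
  - task 4 (Optimize): project_id=1 -> matches Delta
  - task 5 (Migrate): project_id=1 -> matches Delta
  - task 6 (Refactor): project_id=1 -> matches Delta
  - task 7 (Test): project_id=2 -> matches Atlas
  - task 8 (Research): project_id=1 -> matches Delta
  - task 9 (Deploy): project_id=NULL, no match -> dropped
So 1 of 9 rows is dropped.

SQL:
SELECT a.name, b.name AS project
FROM tasks a
INNER JOIN projects b ON a.project_id = b.id

Result:
name     | project
---------+--------
Plan     | Delta  
Design   | Nimbus 
Audit    | Nimbus 
Optimize | Delta  
Migrate  | Delta  
Refactor | Delta  
Test     | Atlas  
Research | Delta  


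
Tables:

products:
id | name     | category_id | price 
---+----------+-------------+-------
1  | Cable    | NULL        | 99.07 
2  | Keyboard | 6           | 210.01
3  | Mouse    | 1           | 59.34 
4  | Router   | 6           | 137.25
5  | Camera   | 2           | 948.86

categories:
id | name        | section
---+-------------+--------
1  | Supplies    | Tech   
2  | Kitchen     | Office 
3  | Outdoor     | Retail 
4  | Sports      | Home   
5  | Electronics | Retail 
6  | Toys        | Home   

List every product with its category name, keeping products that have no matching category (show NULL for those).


LEFT JOIN keeps every row from products (the left table); where category_id has no match in categories, the category columns become NULL. Walk through each product:
  - product 1 (Cable): category_id=NULL, no match -> kept with NULL
  - product 2 (Keyboard): category_id=6 -> matches Toys
  - product 3 (Mouse): category_id=1 -> matches Supplies
  - product 4 (Router): category_id=6 -> matches Toys
  - product 5 (Camera): category_id=2 -> matches Kitchen
All 5 rows appear; 1 has NULL category.

SQL:
SELECT a.name, b.name AS category
FROM products a
LEFT JOIN categories b ON a.category_id = b.id

Result:
name     | category
---------+---------
Cable    | NULL    
Keyboard | Toys    
Mouse    | Supplies
Router   | Toys    
Camera   | Kitchen 


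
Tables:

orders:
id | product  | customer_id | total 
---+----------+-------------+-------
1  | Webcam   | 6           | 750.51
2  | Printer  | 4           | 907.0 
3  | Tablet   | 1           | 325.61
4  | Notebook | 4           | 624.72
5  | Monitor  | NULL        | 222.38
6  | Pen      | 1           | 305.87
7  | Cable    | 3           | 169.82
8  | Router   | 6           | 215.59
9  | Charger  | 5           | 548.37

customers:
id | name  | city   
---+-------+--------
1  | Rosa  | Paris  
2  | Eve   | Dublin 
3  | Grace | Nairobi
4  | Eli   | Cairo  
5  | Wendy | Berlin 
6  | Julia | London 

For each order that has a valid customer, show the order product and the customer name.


INNER JOIN keeps only orders rows whose customer_id matches an id in customers. Walk through each order:
  - order 1 (Webcam): customer_id=6 -> matches Julia
  - order 2 (Printer): customer_id=4 -> matches Eli
  - order 3 (Tablet): customer_id=1 -> matches Rosa
  - order 4 (Notebook): customer_id=4 -> matches Eli
  - order 5 (Monitor): customer_id=NULL, no match -> dropped
  - order 6 (Pen): customer_id=1 -> matches Rosa
  - order 7 (Cable): customer_id=3 -> matches Grace
  - order 8 (Router): customer_id=6 -> matches Julia
  - order 9 (Charger): customer_id=5 -> matches Wendy
So 1 of 9 rows is dropped.

SQL:
SELECT a.product, b.name AS customer
FROM orders a
INNER JOIN customers b ON a.customer_id = b.id

Result:
product  | customer
---------+---------
Webcam   | Julia   
Printer  | Eli     
Tablet   | Rosa    
Notebook | Eli     
Pen      | Rosa    
Cable    | Grace   
Router   | Julia   
Charger  | Wendy   


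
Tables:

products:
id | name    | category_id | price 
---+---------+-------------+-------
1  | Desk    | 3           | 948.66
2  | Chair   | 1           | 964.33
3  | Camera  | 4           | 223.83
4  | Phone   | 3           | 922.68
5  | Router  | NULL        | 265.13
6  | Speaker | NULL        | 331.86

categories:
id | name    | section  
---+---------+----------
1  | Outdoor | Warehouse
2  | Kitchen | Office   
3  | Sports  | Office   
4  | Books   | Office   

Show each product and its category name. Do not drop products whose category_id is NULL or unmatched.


LEFT JOIN keeps every row from products (the left table); where category_id has no match in categories, the category columns become NULL. Walk through each product:
  - product 1 (Desk): category_id=3 -> matches Sports
  - product 2 (Chair): category_id=1 -> matches Outdoor
  - product 3 (Camera): category_id=4 -> matches Books
  - product 4 (Phone): category_id=3 -> matches Sports
  - product 5 (Router): category_id=NULL, no match -> kept with NULL
  - product 6 (Speaker): category_id=NULL, no match -> kept with NULL
All 6 rows appear; 2 have NULL category.

SQL:
SELECT a.name, b.name AS category
FROM products a
LEFT JOIN categories b ON a.category_id = b.id

Result:
name    | category
--------+---------
Desk    | Sports  
Chair   | Outdoor 
Camera  | Books   
Phone   | Sports  
Router  | NULL    
Speaker | NULL    
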